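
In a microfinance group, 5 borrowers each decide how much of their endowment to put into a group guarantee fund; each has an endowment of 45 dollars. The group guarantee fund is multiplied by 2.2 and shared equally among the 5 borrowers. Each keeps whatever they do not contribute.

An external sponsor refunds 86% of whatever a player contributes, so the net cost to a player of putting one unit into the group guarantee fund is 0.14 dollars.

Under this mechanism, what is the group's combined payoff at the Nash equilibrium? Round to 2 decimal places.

688.50 dollars

Under the mechanism each unit contributed yields (2.2/5) / 0.14 = 3.1429 back to its contributor per unit of net cost, which exceeds 1, making full contribution the dominant choice for everyone.
So the Nash equilibrium is full contribution by all 5; the group earns 5 × (45 × 0.86 + 2.2 × 45) = 688.50.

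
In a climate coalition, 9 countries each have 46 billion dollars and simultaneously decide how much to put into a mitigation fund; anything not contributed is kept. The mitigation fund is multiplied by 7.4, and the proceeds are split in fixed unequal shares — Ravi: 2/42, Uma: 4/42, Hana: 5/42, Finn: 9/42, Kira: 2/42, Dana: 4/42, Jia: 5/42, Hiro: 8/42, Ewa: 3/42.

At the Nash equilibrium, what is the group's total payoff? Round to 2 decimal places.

1002.80 billion dollars

A player with share s gets back 7.4·s per unit contributed, so full contribution is dominant for anyone with s > 1/7.4 = 0.1351 and zero contribution is dominant for anyone below.
The shares above 0.1351 belong to Finn and Hiro, contributing 46 each; the remaining 7 contribute 0. Total contributed: 92.
The mitigation fund pays out 7.4 × 92 = 680.80 in total (split across the unequal shares, but the aggregate is all that matters for the group sum).
The 7 free-riders keep 46 each, adding 322. Group total = 322 + 680.80 = 1002.80.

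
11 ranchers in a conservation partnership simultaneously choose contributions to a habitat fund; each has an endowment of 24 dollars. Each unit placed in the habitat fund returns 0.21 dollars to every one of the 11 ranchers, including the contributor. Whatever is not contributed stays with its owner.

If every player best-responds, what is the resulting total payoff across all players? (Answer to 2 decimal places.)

264.00 dollars

The private return per contributed unit is 0.21 < 1, so contributing 0 is dominant for every player. At the Nash equilibrium everyone keeps their 24, and the group total is 11 × 24 = 264.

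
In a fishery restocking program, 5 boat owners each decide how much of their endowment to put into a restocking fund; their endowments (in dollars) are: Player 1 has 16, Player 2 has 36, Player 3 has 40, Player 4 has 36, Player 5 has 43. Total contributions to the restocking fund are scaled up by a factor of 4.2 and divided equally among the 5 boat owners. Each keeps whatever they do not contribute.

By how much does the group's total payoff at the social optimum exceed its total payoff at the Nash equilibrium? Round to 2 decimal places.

The private return per contributed unit is 4.2/5 = 0.8400 < 1 for every player regardless of endowment, so the Nash equilibrium is zero contribution and the group total is Σ E_j = 16 + 36 + 40 + 36 + 43 = 171.
Each contributed unit returns 4.200 to the group, so the social optimum is full contribution by everyone: group total = 4.200 × 171 = 718.20.
Efficiency loss = (4.200 − 1) × 171 = 547.20.

547.20 dollars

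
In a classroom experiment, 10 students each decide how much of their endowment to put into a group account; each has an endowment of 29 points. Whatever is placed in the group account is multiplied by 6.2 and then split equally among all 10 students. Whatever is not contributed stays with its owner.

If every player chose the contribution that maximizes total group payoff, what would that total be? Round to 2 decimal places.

1798.00 points

Each contributed unit returns 6.200 to the group as a whole (0.6200 to each of 10 players), which exceeds 1, so the social optimum is full contribution: group total = 6.200 × 290 = 1798.00.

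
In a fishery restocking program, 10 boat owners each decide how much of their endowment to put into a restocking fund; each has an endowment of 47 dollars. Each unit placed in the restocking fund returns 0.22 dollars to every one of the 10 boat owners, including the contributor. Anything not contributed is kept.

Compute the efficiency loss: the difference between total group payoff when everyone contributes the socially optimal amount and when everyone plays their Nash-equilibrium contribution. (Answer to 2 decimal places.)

564.00 dollars

The private return per contributed unit is 0.22 < 1, so contributing 0 is dominant for every player. At the Nash equilibrium everyone keeps their 47, and the group total is 10 × 47 = 470.
Each contributed unit returns 2.200 to the group as a whole (0.22 to each of 10 players), which exceeds 1, so the social optimum is full contribution: group total = 2.200 × 470 = 1034.00.
Efficiency loss = 1034.00 − 470 = 564.00.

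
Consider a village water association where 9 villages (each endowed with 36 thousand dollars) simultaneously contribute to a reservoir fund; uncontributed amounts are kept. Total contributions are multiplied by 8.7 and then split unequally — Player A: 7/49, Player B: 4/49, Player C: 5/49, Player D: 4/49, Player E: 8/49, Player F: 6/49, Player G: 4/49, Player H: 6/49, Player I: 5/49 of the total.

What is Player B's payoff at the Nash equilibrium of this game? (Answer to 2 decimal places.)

Player j's private return per contributed unit is 8.7 × (j's share). Contributing is weakly dominant for j when that share is at least 1/8.7 = 0.1149, and contributing 0 is dominant otherwise.
Player A, Player E, Player F and Player H are above the threshold, contributing 36 each; the remaining 5 contribute 0. Total contributed: 144.
Player B keeps 36 and receives 8.7 × 144 × 4/49 = 102.27 from the reservoir fund, for a payoff of 138.27.

138.27 thousand dollars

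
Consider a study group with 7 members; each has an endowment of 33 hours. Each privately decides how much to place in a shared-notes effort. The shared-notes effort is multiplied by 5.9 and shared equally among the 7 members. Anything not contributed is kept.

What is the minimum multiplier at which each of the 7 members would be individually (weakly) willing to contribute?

7

A contributed unit returns (multiplier)/7 to its contributor.
This reaches 1 exactly when the multiplier is 7.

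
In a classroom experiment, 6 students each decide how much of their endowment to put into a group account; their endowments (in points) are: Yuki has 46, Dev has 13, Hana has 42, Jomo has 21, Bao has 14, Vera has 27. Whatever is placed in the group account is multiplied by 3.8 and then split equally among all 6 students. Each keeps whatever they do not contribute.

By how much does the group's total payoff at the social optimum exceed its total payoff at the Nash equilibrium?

456.40 points

The private return per contributed unit is 3.8/6 = 0.6333 < 1 for every player regardless of endowment, so the Nash equilibrium is zero contribution and the group total is Σ E_j = 46 + 13 + 42 + 21 + 14 + 27 = 163.
Each contributed unit returns 3.800 to the group, so the social optimum is full contribution by everyone: group total = 3.800 × 163 = 619.40.
Efficiency loss = (3.800 − 1) × 163 = 456.40.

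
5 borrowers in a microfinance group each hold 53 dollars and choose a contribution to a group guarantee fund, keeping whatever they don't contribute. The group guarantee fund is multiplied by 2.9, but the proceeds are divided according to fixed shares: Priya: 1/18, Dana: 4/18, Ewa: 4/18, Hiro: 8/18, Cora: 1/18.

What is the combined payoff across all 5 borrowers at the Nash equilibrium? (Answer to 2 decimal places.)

Player j's private return per contributed unit is 2.9 × (j's share). Contributing is weakly dominant for j when that share is at least 1/2.9 = 0.3448, and contributing 0 is dominant otherwise.
The only share above 0.3448 is Hiro's 8/18, contributing 53; the remaining 4 contribute 0. Total contributed: 53.
The group guarantee fund pays out 2.9 × 53 = 153.70 in total (split across the unequal shares, but the aggregate is all that matters for the group sum).
The 4 free-riders keep 53 each, adding 212. Group total = 212 + 153.70 = 365.70.

365.70 dollars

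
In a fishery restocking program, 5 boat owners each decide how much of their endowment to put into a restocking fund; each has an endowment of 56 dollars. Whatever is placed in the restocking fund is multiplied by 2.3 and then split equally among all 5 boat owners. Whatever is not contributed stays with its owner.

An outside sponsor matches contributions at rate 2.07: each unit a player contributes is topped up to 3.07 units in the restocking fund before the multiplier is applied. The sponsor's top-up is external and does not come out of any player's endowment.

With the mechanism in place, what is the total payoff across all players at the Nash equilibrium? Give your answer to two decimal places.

1977.08 dollars

Under the mechanism each unit contributed yields 2.3 × 3.07 / 5 = 1.4122 back to its contributor per unit of net cost, which exceeds 1, making full contribution the dominant choice for everyone.
At the Nash equilibrium everyone contributes 56. Group total payoff = 2.3 × 3.07 × 280 = 1977.08.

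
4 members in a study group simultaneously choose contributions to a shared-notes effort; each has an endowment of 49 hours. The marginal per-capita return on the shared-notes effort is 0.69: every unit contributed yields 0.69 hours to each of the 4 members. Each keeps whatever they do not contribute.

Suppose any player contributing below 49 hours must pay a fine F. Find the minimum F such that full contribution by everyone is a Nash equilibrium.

Given the others contribute fully, the best deviation is to contribute 0 (any partial contribution still incurs the fine and gives up units whose private return 0.69 is below 1).
Deviating from 49 to 0 saves 49 hours but forfeits the deviator's share of the drop in the shared-notes effort: 0.69 × 49 = 33.81.
So the deviation gain is 49 − 33.81 = 15.19, and the fine must be at least 15.19 hours to wipe it out.

15.19 hours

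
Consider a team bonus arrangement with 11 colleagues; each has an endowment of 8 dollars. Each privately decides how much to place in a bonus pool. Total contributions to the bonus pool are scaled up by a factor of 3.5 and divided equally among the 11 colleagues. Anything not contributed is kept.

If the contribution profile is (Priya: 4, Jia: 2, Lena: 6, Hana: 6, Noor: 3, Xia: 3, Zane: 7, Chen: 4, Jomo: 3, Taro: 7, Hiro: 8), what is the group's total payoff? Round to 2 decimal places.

220.50 dollars

Total contributed: 4 + 2 + 6 + 6 + 3 + 3 + 7 + 4 + 3 + 7 + 8 = 53; total kept: 11 × 8 − 53 = 35.
The bonus pool pays out 3.5 × 53 = 185.50 in aggregate.
Group total = 35 + 185.50 = 220.50.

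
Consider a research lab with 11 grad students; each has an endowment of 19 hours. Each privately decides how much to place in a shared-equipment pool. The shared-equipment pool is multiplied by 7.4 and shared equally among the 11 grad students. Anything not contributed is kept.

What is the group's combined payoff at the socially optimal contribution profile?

1546.60 hours

Each contributed unit returns 7.400 to the group as a whole (0.6727 to each of 11 players), which exceeds 1, so the social optimum is full contribution: group total = 7.400 × 209 = 1546.60.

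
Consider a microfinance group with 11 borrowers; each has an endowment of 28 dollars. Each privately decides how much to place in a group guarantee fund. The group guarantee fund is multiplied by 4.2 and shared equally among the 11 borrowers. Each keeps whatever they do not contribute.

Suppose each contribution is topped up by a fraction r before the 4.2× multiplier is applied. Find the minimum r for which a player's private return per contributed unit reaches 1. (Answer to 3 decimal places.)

1.619

With matching at rate r, one contributed unit becomes (1 + r) in the group guarantee fund and returns 4.2 × (1 + r) / 11 to the contributor.
Setting this equal to 1: 1 + r = 11/4.2 = 2.6190.
So the minimum matching rate is r = 2.6190 − 1 = 1.619.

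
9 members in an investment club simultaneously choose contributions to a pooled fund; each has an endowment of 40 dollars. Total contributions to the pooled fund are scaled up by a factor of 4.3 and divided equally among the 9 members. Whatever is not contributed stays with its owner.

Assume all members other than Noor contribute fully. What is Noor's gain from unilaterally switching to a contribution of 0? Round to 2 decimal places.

Switching from a contribution of 40 to 0 lets Noor keep an extra 40 dollars, but lowers the pooled fund by 40, which costs Noor their own share of that drop: 4.3/9 × 40 = 19.11.
Net gain = 40 − 19.11 = 20.89. The private return per contributed unit (0.4778) is below 1, so free-riding is indeed the best response regardless of what the others do.

20.89 dollars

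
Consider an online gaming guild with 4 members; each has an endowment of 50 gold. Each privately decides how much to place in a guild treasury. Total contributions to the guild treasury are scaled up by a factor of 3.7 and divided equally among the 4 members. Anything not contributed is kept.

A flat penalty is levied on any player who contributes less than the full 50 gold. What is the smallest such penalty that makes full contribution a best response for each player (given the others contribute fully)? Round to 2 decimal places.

Given the others contribute fully, the best deviation is to contribute 0 (any partial contribution still incurs the fine and gives up units whose private return 0.9250 is below 1).
Deviating from 50 to 0 saves 50 gold but forfeits the deviator's share of the drop in the guild treasury: 3.7/4 × 50 = 46.25.
So the deviation gain is 50 − 46.25 = 3.75, and the fine must be at least 3.75 gold to wipe it out.

3.75 gold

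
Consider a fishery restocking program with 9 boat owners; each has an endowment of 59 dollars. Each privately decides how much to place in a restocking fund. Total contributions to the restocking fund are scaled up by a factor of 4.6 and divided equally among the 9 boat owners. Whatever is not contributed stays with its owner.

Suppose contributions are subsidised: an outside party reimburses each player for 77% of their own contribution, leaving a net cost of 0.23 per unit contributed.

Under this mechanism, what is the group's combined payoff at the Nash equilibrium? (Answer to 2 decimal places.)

With the mechanism, a contributed unit returns (4.6/9) / 0.23 = 2.2222 per unit of net cost to the contributor — now above 1 — so contributing fully is weakly dominant for every player.
So the Nash equilibrium is full contribution by all 9; the group earns 9 × (59 × 0.77 + 4.6 × 59) = 2851.47.

2851.47 dollars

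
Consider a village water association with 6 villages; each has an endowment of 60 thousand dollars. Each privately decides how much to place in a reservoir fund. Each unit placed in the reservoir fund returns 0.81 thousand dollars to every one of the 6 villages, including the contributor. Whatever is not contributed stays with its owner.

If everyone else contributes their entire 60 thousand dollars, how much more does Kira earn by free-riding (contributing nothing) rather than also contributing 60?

11.40 thousand dollars

Switching from a contribution of 60 to 0 lets Kira keep an extra 60 thousand dollars, but lowers the reservoir fund by 60, which costs Kira their own share of that drop: 0.81 × 60 = 48.60.
Net gain = 60 − 48.60 = 11.40. The private return per contributed unit (0.81) is below 1, so free-riding is indeed the best response regardless of what the others do.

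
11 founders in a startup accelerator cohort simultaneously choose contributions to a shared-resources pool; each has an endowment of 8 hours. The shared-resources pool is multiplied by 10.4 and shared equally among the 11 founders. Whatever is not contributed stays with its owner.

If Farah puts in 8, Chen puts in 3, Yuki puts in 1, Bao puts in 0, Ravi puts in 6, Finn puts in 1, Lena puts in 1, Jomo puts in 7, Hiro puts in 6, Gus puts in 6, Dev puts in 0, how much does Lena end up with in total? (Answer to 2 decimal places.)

Total contributed: 8 + 3 + 1 + 0 + 6 + 1 + 1 + 7 + 6 + 6 + 0 = 39.
Each receives 10.4 × 39 / 11 = 36.87 from the shared-resources pool.
Lena keeps 8 − 1 = 7, so Lena's payoff is 7 + 36.87 = 43.87.

43.87 hours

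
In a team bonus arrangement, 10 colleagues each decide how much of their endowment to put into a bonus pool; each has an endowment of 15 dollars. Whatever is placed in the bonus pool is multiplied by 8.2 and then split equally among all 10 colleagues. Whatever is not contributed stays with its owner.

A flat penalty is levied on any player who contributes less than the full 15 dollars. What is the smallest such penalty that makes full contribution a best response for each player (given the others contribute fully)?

Given the others contribute fully, the best deviation is to contribute 0 (any partial contribution still incurs the fine and gives up units whose private return 0.8200 is below 1).
Deviating from 15 to 0 saves 15 dollars but forfeits the deviator's share of the drop in the bonus pool: 8.2/10 × 15 = 12.30.
So the deviation gain is 15 − 12.30 = 2.70, and the fine must be at least 2.70 dollars to wipe it out.

2.70 dollars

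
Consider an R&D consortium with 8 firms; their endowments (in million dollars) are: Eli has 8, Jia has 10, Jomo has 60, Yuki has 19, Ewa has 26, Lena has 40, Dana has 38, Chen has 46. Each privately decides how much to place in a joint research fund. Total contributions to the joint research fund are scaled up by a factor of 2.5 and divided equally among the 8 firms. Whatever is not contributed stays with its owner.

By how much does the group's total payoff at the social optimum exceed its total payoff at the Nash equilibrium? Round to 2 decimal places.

370.50 million dollars

The private return per contributed unit is 2.5/8 = 0.3125 < 1 for every player regardless of endowment, so the Nash equilibrium is zero contribution and the group total is Σ E_j = 8 + 10 + 60 + 19 + 26 + 40 + 38 + 46 = 247.
Each contributed unit returns 2.500 to the group, so the social optimum is full contribution by everyone: group total = 2.500 × 247 = 617.50.
Efficiency loss = (2.500 − 1) × 247 = 370.50.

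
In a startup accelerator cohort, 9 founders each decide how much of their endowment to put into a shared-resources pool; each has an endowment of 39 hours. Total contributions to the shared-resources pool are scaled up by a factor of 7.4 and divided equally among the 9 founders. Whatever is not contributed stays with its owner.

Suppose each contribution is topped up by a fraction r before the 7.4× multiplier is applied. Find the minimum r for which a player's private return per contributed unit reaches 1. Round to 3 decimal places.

With matching at rate r, one contributed unit becomes (1 + r) in the shared-resources pool and returns 7.4 × (1 + r) / 9 to the contributor.
Setting this equal to 1: 1 + r = 9/7.4 = 1.2162.
So the minimum matching rate is r = 1.2162 − 1 = 0.216.

0.216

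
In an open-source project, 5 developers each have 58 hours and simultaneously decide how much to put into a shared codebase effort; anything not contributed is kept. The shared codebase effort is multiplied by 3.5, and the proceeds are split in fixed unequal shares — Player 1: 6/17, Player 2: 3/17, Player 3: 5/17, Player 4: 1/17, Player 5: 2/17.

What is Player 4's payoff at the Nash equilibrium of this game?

81.88 hours

A player with share s gets back 3.5·s per unit contributed, so full contribution is dominant for anyone with s > 1/3.5 = 0.2857 and zero contribution is dominant for anyone below.
Player 1 and Player 3 are above the threshold, contributing 58 each; the remaining 3 contribute 0. Total contributed: 116.
Player 4 keeps 58 and receives 3.5 × 116 × 1/17 = 23.88 from the shared codebase effort, for a payoff of 81.88.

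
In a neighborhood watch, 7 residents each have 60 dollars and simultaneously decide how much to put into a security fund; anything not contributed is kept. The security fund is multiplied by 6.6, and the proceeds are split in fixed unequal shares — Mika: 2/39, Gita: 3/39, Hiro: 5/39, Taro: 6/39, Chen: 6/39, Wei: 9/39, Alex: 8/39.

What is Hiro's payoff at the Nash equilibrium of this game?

Player j's private return per contributed unit is 6.6 × (j's share). Contributing is weakly dominant for j when that share is at least 1/6.6 = 0.1515, and contributing 0 is dominant otherwise.
Taro, Chen, Wei and Alex are above the threshold, contributing 60 each; the remaining 3 contribute 0. Total contributed: 240.
Hiro keeps 60 and receives 6.6 × 240 × 5/39 = 203.08 from the security fund, for a payoff of 263.08.

263.08 dollars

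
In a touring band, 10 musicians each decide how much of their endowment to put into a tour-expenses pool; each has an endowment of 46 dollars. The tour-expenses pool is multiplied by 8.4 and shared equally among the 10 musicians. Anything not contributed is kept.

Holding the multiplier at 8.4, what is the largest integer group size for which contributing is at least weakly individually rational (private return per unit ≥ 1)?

Private return per unit is 8.4/(group size), which is ≥ 1 whenever the group size is ≤ 8.4.
The largest such integer is 8.

8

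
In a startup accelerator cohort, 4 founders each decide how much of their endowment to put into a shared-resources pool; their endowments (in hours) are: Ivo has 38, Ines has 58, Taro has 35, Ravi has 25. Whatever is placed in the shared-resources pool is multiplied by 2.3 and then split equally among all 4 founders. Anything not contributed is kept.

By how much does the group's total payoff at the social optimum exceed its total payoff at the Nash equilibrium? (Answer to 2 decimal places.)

202.80 hours

The private return per contributed unit is 2.3/4 = 0.5750 < 1 for every player regardless of endowment, so the Nash equilibrium is zero contribution and the group total is Σ E_j = 38 + 58 + 35 + 25 = 156.
Each contributed unit returns 2.300 to the group, so the social optimum is full contribution by everyone: group total = 2.300 × 156 = 358.80.
Efficiency loss = (2.300 − 1) × 156 = 202.80.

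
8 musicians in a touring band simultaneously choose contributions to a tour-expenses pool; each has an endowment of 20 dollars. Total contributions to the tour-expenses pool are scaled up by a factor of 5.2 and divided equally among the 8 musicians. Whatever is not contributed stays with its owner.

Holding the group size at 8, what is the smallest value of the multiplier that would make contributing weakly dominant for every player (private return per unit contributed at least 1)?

A contributed unit returns (multiplier)/8 to its contributor.
This reaches 1 exactly when the multiplier is 8.

8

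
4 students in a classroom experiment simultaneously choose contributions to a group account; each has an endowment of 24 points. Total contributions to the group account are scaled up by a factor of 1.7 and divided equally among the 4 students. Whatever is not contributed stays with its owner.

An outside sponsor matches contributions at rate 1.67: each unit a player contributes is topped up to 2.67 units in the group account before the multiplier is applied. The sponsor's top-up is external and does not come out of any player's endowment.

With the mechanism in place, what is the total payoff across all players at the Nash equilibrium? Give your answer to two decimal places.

The effective private return per unit is now 1.7 × 2.67 / 4 = 1.1348 > 1, so every player's dominant strategy flips to full contribution.
So the Nash equilibrium is full contribution by all 4; the group earns 1.7 × 2.67 × 96 = 435.74.

435.74 points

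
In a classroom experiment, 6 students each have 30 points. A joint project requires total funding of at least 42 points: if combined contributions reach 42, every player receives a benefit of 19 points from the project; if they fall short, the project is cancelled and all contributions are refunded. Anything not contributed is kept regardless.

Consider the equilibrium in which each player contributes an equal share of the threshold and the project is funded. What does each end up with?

42 points

Equal share of the threshold: 42/6 = 7.
At this profile no one gains by cutting their contribution: any cut drops the total below 42, the project is cancelled, contributions are refunded, and the deviator ends with 30, which is less than 30 − 7 + 19 = 42. Contributing more than 7 just wastes the excess. So contributing exactly 7 is a best response.
Each player's payoff: 30 − 7 + 19 = 42.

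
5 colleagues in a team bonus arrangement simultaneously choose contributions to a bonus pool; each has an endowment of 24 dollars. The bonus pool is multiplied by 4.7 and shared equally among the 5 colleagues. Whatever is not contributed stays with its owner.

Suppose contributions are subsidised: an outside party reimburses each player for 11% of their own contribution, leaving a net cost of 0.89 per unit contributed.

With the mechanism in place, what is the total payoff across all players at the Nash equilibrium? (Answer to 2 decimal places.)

With the mechanism, a contributed unit returns (4.7/5) / 0.89 = 1.0562 per unit of net cost to the contributor — now above 1 — so contributing fully is weakly dominant for every player.
So the Nash equilibrium is full contribution by all 5; the group earns 5 × (24 × 0.11 + 4.7 × 24) = 577.20.

577.20 dollars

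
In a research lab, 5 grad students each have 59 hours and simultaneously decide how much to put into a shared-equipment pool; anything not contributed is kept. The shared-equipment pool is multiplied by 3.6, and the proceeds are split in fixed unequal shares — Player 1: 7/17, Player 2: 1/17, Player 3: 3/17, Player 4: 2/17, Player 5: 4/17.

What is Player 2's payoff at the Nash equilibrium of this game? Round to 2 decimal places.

71.49 hours

Each unit j contributes comes back to j as 3.6 × (j's share), so j prefers to contribute only if that share exceeds 1/3.6 = 0.2778; otherwise keeping the unit dominates.
The only share above 0.2778 is Player 1's 7/17, contributing 59; the remaining 4 contribute 0. Total contributed: 59.
Player 2 keeps 59 and receives 3.6 × 59 × 1/17 = 12.49 from the shared-equipment pool, for a payoff of 71.49.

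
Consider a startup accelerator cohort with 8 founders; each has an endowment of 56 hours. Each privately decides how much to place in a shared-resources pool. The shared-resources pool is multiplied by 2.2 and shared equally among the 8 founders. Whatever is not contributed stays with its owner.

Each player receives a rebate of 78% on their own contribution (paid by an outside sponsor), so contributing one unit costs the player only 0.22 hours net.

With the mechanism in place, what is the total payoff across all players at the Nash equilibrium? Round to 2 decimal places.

The effective private return per unit is now (2.2/8) / 0.22 = 1.2500 > 1, so every player's dominant strategy flips to full contribution.
So the Nash equilibrium is full contribution by all 8; the group earns 8 × (56 × 0.78 + 2.2 × 56) = 1335.04.

1335.04 hours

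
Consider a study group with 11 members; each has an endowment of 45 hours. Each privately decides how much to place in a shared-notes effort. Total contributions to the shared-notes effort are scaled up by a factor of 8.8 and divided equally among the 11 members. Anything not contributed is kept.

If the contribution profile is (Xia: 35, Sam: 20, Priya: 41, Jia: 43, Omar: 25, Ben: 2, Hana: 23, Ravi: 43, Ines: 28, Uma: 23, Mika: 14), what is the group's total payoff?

2811.60 hours

Total contributed: 35 + 20 + 41 + 43 + 25 + 2 + 23 + 43 + 28 + 23 + 14 = 297; total kept: 11 × 45 − 297 = 198.
The shared-notes effort pays out 8.8 × 297 = 2613.60 in aggregate.
Group total = 198 + 2613.60 = 2811.60.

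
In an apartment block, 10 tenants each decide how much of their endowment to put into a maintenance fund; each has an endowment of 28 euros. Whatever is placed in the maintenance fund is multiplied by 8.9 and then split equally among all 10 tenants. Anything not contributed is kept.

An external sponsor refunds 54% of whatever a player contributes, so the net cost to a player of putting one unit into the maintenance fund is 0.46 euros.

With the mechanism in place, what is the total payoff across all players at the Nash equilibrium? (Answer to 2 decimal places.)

With the mechanism, a contributed unit returns (8.9/10) / 0.46 = 1.9348 per unit of net cost to the contributor — now above 1 — so contributing fully is weakly dominant for every player.
At the Nash equilibrium everyone contributes 28. Group total payoff = 10 × (28 × 0.54 + 8.9 × 28) = 2643.20.

2643.20 euros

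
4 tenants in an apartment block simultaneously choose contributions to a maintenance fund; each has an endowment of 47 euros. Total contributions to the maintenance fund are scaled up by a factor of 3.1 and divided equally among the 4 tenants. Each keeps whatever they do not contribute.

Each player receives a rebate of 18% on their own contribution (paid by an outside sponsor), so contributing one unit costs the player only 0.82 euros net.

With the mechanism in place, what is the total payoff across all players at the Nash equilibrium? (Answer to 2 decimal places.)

With the mechanism, a contributed unit returns (3.1/4) / 0.82 = 0.9451 per unit of net cost — still below 1 — so contributing 0 remains dominant for every player.
Everyone keeps their endowment and the group total is 4 × 47 = 188.

188.00 euros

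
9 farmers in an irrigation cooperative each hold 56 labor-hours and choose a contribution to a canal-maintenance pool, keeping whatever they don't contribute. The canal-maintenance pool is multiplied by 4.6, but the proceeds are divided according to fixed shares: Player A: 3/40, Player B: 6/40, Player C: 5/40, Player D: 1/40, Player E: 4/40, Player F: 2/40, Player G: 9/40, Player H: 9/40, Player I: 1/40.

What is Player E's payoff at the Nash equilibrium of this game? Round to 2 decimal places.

Each unit j contributes comes back to j as 4.6 × (j's share), so j prefers to contribute only if that share exceeds 1/4.6 = 0.2174; otherwise keeping the unit dominates.
The shares above 0.2174 belong to Player G and Player H, contributing 56 each; the remaining 7 contribute 0. Total contributed: 112.
Player E keeps 56 and receives 4.6 × 112 × 4/40 = 51.52 from the canal-maintenance pool, for a payoff of 107.52.

107.52 labor-hours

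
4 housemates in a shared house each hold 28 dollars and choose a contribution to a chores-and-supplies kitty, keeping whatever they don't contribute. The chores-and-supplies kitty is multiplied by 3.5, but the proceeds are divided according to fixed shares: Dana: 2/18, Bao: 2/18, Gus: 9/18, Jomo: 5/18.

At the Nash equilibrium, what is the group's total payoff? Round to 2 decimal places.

Player j's private return per contributed unit is 3.5 × (j's share). Contributing is weakly dominant for j when that share is at least 1/3.5 = 0.2857, and contributing 0 is dominant otherwise.
Gus alone (share 9/18) is above the threshold, contributing 28; the remaining 3 contribute 0. Total contributed: 28.
The chores-and-supplies kitty pays out 3.5 × 28 = 98.00 in total (split across the unequal shares, but the aggregate is all that matters for the group sum).
The 3 free-riders keep 28 each, adding 84. Group total = 84 + 98.00 = 182.00.

182.00 dollars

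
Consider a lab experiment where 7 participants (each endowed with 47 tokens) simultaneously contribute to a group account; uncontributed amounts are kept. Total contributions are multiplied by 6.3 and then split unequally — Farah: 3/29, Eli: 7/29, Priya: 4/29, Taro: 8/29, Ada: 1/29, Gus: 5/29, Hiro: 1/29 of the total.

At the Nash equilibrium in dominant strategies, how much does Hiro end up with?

Player j's private return per contributed unit is 6.3 × (j's share). Contributing is weakly dominant for j when that share is at least 1/6.3 = 0.1587, and contributing 0 is dominant otherwise.
The shares above 0.1587 belong to Eli, Taro and Gus, contributing 47 each; the remaining 4 contribute 0. Total contributed: 141.
Hiro keeps 47 and receives 6.3 × 141 × 1/29 = 30.63 from the group account, for a payoff of 77.63.

77.63 tokens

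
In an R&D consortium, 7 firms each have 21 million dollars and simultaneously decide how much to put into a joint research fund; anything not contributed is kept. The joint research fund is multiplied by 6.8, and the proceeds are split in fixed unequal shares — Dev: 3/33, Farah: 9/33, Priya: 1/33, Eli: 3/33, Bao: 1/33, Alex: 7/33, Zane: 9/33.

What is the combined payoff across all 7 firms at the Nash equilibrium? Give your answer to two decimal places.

For player j, contributing a unit is worthwhile iff 6.8 × (j's share) ≥ 1, i.e. iff j's share is at least 0.1471.
Farah, Alex and Zane are above the threshold, contributing 21 each; the remaining 4 contribute 0. Total contributed: 63.
The joint research fund pays out 6.8 × 63 = 428.40 in total (split across the unequal shares, but the aggregate is all that matters for the group sum).
The 4 free-riders keep 21 each, adding 84. Group total = 84 + 428.40 = 512.40.

512.40 million dollars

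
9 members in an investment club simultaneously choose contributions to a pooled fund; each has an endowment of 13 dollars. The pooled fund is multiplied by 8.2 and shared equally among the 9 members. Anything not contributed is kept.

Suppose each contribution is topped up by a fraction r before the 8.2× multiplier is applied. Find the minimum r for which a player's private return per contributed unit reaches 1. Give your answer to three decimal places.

0.098

With matching at rate r, one contributed unit becomes (1 + r) in the pooled fund and returns 8.2 × (1 + r) / 9 to the contributor.
Setting this equal to 1: 1 + r = 9/8.2 = 1.0976.
So the minimum matching rate is r = 1.0976 − 1 = 0.098.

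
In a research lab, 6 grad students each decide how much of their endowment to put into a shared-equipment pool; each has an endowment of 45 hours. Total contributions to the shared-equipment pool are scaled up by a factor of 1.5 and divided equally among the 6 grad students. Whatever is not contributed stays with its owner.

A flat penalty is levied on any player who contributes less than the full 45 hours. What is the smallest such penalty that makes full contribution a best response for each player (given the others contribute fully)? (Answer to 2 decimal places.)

33.75 hours

Given the others contribute fully, the best deviation is to contribute 0 (any partial contribution still incurs the fine and gives up units whose private return 0.2500 is below 1).
Deviating from 45 to 0 saves 45 hours but forfeits the deviator's share of the drop in the shared-equipment pool: 1.5/6 × 45 = 11.25.
So the deviation gain is 45 − 11.25 = 33.75, and the fine must be at least 33.75 hours to wipe it out.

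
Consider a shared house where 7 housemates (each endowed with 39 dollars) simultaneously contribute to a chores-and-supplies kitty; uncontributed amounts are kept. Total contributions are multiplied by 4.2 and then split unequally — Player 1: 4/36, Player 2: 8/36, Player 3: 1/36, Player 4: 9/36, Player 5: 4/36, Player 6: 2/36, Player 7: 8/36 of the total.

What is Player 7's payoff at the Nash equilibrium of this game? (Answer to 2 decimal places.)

Player j's private return per contributed unit is 4.2 × (j's share). Contributing is weakly dominant for j when that share is at least 1/4.2 = 0.2381, and contributing 0 is dominant otherwise.
Only Player 4 (9/36) clears that bar, contributing 39; the remaining 6 contribute 0. Total contributed: 39.
Player 7 keeps 39 and receives 4.2 × 39 × 8/36 = 36.40 from the chores-and-supplies kitty, for a payoff of 75.40.

75.40 dollars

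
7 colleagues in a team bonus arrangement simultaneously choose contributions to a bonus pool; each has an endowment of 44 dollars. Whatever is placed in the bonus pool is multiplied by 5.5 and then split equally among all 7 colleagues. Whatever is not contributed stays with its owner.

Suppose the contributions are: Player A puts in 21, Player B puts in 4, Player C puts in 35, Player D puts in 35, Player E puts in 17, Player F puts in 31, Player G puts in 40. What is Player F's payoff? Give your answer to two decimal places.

156.79 dollars

Total contributed: 21 + 4 + 35 + 35 + 17 + 31 + 40 = 183.
Each receives 5.5 × 183 / 7 = 143.79 from the bonus pool.
Player F keeps 44 − 31 = 13, so Player F's payoff is 13 + 143.79 = 156.79.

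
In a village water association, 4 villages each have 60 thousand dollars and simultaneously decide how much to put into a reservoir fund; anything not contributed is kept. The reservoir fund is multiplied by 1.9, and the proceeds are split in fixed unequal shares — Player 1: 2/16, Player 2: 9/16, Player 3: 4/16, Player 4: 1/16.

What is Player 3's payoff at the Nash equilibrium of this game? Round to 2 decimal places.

88.50 thousand dollars

Each unit j contributes comes back to j as 1.9 × (j's share), so j prefers to contribute only if that share exceeds 1/1.9 = 0.5263; otherwise keeping the unit dominates.
The only share above 0.5263 is Player 2's 9/16, contributing 60; the remaining 3 contribute 0. Total contributed: 60.
Player 3 keeps 60 and receives 1.9 × 60 × 4/16 = 28.50 from the reservoir fund, for a payoff of 88.50.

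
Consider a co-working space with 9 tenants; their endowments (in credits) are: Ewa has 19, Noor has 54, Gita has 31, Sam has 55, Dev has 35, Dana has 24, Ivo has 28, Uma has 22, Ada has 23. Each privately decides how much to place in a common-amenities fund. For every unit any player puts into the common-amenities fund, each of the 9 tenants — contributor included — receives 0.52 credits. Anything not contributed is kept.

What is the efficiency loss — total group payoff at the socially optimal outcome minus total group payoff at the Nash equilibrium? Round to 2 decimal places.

1070.88 credits

The private return per contributed unit is 0.52 < 1 for everyone, so the Nash equilibrium is zero contribution and the group total is Σ E_j = 19 + 54 + 31 + 55 + 35 + 24 + 28 + 22 + 23 = 291.
Each contributed unit returns 4.680 to the group, so the social optimum is full contribution by everyone: group total = 4.680 × 291 = 1361.88.
Efficiency loss = (4.680 − 1) × 291 = 1070.88.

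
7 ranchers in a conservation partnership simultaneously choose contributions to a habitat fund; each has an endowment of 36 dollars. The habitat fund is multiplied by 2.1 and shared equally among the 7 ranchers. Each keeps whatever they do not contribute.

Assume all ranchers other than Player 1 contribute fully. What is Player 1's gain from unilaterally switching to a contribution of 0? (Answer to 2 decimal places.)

25.20 dollars

Switching from a contribution of 36 to 0 lets Player 1 keep an extra 36 dollars, but lowers the habitat fund by 36, which costs Player 1 their own share of that drop: 2.1/7 × 36 = 10.80.
Net gain = 36 − 10.80 = 25.20. The private return per contributed unit (0.3000) is below 1, so free-riding is indeed the best response regardless of what the others do.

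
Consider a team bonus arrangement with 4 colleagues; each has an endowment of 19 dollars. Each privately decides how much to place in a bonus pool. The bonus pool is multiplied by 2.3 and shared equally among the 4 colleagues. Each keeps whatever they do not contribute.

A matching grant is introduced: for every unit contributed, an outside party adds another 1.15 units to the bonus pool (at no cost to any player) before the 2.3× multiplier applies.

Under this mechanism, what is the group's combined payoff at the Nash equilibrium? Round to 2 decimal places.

With the mechanism, a contributed unit returns 2.3 × 2.15 / 4 = 1.2363 per unit of net cost to the contributor — now above 1 — so contributing fully is weakly dominant for every player.
At the Nash equilibrium everyone contributes 19. Group total payoff = 2.3 × 2.15 × 76 = 375.82.

375.82 dollars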